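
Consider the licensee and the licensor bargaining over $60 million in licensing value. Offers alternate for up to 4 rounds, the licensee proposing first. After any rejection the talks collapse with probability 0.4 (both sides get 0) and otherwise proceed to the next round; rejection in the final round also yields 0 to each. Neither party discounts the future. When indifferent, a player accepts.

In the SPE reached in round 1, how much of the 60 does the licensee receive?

By backward induction:
Round 4 (the licensor proposes): rejection yields 0 for the licensee; the licensor offers 0 and keeps 60.
Round 3 (the licensee proposes): rejecting gives the licensor an expected 0.6 × 60 = 36; the licensee offers that and keeps 24.
Round 2 (the licensor proposes): rejecting gives the licensee an expected 0.6 × 24 = 14.4; the licensor offers that and keeps 45.6.
Round 1 (the licensee proposes): rejecting gives the licensor an expected 0.6 × 45.6 = 27.36; the licensee offers that and keeps 32.64.

32.64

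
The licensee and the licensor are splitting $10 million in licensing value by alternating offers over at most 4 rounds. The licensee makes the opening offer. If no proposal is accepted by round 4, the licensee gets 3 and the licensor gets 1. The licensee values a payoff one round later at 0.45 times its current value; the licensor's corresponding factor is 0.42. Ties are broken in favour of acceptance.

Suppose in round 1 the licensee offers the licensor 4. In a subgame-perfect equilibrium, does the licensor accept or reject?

Accept

Round 4 (the licensor proposes): the licensee gets 3 if talks fail, so the licensor offers 3 and keeps 7.
Round 3 (the licensee proposes): the licensor can get 7 next round, worth 0.42 × 7 = 2.94 now; the licensee offers that and keeps 7.06.
Round 2 (the licensor proposes): the licensee can get 7.06 next round, worth 0.45 × 7.06 = 3.177 now. The licensor offers 3.177 and keeps 10 − 3.177 = 6.823.
So by rejecting in round 1, the licensor gets 6.823 next round, worth 0.42 × 6.823 = 2.86566 now.
Offer 4 ≥ 2.86566, so the licensor accepts.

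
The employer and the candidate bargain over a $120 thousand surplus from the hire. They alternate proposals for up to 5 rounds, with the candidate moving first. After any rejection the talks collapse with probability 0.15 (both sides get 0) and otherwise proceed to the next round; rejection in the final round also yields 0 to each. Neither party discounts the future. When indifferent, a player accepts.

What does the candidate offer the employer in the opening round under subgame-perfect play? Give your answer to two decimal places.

Round 5 (the candidate proposes): the employer will accept anything ≥ 0, so the candidate offers 0 and keeps 120.
Round 4 (the employer proposes): rejecting gives the candidate an expected 0.85 × 120 = 102; the employer offers that and keeps 18.
Round 3 (the candidate proposes): rejecting gives the employer an expected 0.85 × 18 = 15.3; the candidate offers that and keeps 104.7.
Round 2 (the employer proposes): rejecting gives the candidate an expected 0.85 × 104.7 = 88.995. The employer offers 88.995 and keeps 120 − 88.995 = 31.005.
Round 1 (the candidate proposes): rejecting gives the employer an expected 0.85 × 31.005 = 26.35425, so the candidate offers 26.35425, keeping 93.64575.

26.35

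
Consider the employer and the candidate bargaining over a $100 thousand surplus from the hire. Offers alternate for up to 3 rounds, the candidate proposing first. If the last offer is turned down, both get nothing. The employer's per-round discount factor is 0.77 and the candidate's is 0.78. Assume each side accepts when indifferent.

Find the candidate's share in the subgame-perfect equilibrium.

83.06

Work backward from the last round.
Round 3 (the candidate proposes): the employer will accept anything ≥ 0, so the candidate offers 0 and keeps 100.
Round 2 (the employer proposes): the candidate can get 100 next round, worth 0.78 × 100 = 78 now, so the employer offers 78, keeping 22.
Round 1 (the candidate proposes): the employer can get 22 next round, worth 0.77 × 22 = 16.94 now, so the candidate offers 16.94, keeping 83.06.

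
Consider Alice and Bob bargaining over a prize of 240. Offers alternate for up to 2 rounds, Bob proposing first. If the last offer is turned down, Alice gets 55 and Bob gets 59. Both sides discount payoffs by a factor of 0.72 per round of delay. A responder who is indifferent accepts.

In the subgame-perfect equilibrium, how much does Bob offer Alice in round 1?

130.32

By backward induction:
Round 2 (Alice proposes): Bob gets 59 if talks fail, so Alice offers 59 and keeps 181.
Round 1 (Bob proposes): Alice can get 181 next round, worth 0.72 × 181 = 130.32 now. Bob offers 130.32 and keeps 240 − 130.32 = 109.68.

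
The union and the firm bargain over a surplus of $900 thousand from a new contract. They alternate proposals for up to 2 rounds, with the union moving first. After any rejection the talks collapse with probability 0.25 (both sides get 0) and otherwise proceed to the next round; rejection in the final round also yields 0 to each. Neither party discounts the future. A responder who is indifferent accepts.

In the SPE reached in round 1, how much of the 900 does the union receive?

Round 2 (the firm proposes): the union will accept anything ≥ 0, so the firm offers 0 and keeps 900.
Round 1 (the union proposes): rejecting gives the firm an expected 0.75 × 900 = 675, so the union offers 675, keeping 225.

225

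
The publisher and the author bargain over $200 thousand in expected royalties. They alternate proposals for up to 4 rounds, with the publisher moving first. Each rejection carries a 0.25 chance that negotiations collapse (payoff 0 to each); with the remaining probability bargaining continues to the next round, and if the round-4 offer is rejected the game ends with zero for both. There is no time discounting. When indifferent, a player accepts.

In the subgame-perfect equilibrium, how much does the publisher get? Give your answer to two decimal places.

78.13

By backward induction:
Round 4 (the author proposes): the publisher will accept anything ≥ 0, so the author offers 0 and keeps 200.
Round 3 (the publisher proposes): rejecting gives the author an expected 0.75 × 200 = 150. The publisher offers 150 and keeps 200 − 150 = 50.
Round 2 (the author proposes): rejecting gives the publisher an expected 0.75 × 50 = 37.5. The author offers 37.5 and keeps 200 − 37.5 = 162.5.
Round 1 (the publisher proposes): rejecting gives the author an expected 0.75 × 162.5 = 121.875. The publisher offers 121.875 and keeps 200 − 121.875 = 78.125.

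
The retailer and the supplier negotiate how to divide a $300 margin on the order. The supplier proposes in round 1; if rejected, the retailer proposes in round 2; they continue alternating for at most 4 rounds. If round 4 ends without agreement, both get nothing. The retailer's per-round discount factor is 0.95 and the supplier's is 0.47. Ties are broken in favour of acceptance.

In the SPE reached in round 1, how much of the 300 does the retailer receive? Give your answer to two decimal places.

By backward induction:
Round 4 (the retailer proposes): the supplier will accept anything ≥ 0, so the retailer offers 0 and keeps 300.
Round 3 (the supplier proposes): the retailer can get 300 next round, worth 0.95 × 300 = 285 now; the supplier offers that and keeps 15.
Round 2 (the retailer proposes): the supplier can get 15 next round, worth 0.47 × 15 = 7.05 now. The retailer offers 7.05 and keeps 300 − 7.05 = 292.95.
Round 1 (the supplier proposes): the retailer can get 292.95 next round, worth 0.95 × 292.95 = 278.3025 now, so the supplier offers 278.3025, keeping 21.6975.

278.30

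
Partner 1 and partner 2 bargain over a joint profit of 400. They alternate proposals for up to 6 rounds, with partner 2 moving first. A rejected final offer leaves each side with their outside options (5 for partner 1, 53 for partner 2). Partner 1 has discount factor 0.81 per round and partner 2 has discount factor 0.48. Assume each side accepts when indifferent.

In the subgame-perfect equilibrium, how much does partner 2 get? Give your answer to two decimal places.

123.53

Work backward from the last round.
Round 6 (partner 1 proposes): partner 2 gets 53 if talks fail, so partner 1 offers 53 and keeps 347.
Round 5 (partner 2 proposes): partner 1 can get 347 next round, worth 0.81 × 347 = 281.07 now, so partner 2 offers 281.07, keeping 118.93.
Round 4 (partner 1 proposes): partner 2 can get 118.93 next round, worth 0.48 × 118.93 = 57.0864 now, so partner 1 offers 57.0864, keeping 342.9136.
Round 3 (partner 2 proposes): partner 1 can get 342.9136 next round, worth 0.81 × 342.9136 = 277.760016 now. Partner 2 offers 277.760016 and keeps 400 − 277.760016 = 122.239984.
Round 2 (partner 1 proposes): partner 2 can get 122.239984 next round, worth 0.48 × 122.239984 = 58.67519232 now. Partner 1 offers 58.67519232 and keeps 400 − 58.67519232 = 341.32480768.
Round 1 (partner 2 proposes): partner 1 can get 341.32480768 next round, worth 0.81 × 341.32480768 = 276.4730942208 now, so partner 2 offers 276.4730942208, keeping 123.5269057792.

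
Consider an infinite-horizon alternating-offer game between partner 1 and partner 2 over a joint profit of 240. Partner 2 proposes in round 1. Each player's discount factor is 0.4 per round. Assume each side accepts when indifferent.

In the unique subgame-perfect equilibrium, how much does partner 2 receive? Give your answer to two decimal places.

171.43

When partner 2 proposes, partner 1 accepts any offer worth at least 0.4 times what partner 1 would get by proposing next round; and vice versa.
This gives x = 240 − 0.4y and y = 240 − 0.4x, where x and y are each side's share when it proposes.
Hence (1 − 0.4·0.4)x = 240(1 − 0.4), i.e. 0.84·x = 144.
x ≈ 171.4286; partner 1's share is 240 − x ≈ 68.5714.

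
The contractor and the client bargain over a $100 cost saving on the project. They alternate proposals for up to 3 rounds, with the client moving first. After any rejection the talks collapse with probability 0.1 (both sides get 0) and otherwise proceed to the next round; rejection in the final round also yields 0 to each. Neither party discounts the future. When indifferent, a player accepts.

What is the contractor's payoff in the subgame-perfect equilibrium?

9

Round 3 (the client proposes): rejection yields 0 for the contractor; the client offers 0 and keeps 100.
Round 2 (the contractor proposes): rejecting gives the client an expected 0.9 × 100 = 90; the contractor offers that and keeps 10.
Round 1 (the client proposes): rejecting gives the contractor an expected 0.9 × 10 = 9, so the client offers 9, keeping 91.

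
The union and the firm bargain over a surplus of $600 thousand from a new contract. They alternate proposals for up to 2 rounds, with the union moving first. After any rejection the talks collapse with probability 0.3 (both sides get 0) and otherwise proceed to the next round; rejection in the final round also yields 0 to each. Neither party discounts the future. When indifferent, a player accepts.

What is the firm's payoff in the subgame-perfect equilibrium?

420

Round 2 (the firm proposes): rejection yields 0 for the union; the firm offers 0 and keeps 600.
Round 1 (the union proposes): rejecting gives the firm an expected 0.7 × 600 = 420, so the union offers 420, keeping 180.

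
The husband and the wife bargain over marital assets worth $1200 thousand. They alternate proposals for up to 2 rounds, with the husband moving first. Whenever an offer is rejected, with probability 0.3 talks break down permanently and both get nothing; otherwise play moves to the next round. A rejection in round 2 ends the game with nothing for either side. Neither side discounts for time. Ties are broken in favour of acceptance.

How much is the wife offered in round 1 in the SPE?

Round 2 (the wife proposes): rejection yields 0 for the husband; the wife offers 0 and keeps 1200.
Round 1 (the husband proposes): rejecting gives the wife an expected 0.7 × 1200 = 840, so the husband offers 840, keeping 360.

840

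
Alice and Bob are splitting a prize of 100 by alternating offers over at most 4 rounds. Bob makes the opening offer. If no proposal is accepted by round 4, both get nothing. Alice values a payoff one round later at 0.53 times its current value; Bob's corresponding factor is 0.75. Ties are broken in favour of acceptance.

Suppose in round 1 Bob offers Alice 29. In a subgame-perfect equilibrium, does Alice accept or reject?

Round 4 (Alice proposes): Bob will accept anything ≥ 0, so Alice offers 0 and keeps 100.
Round 3 (Bob proposes): Alice can get 100 next round, worth 0.53 × 100 = 53 now. Bob offers 53 and keeps 100 − 53 = 47.
Round 2 (Alice proposes): Bob can get 47 next round, worth 0.75 × 47 = 35.25 now. Alice offers 35.25 and keeps 100 − 35.25 = 64.75.
So by rejecting in round 1, Alice gets 64.75 next round, worth 0.53 × 64.75 = 34.3175 now.
Offer 29 < 34.3175, so Alice rejects.

Reject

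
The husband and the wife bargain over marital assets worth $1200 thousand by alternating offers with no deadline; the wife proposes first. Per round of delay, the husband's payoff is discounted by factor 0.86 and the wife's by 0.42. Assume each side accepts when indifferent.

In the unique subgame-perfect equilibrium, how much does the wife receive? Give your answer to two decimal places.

Let x be the wife's share when the wife proposes and y be the husband's share when the husband proposes.
The husband accepts iff offered ≥ 0.86·y, so x = 1200 − 0.86y. Symmetrically y = 1200 − 0.42x.
Substituting: x = 1200 − 0.86(1200 − 0.42x), giving x(1 − 0.42·0.86) = 1200(1 − 0.86).
So x = 1200 × 0.14 / 0.6388 ≈ 262.9931, and the husband receives 1200 − x ≈ 937.0069.

262.99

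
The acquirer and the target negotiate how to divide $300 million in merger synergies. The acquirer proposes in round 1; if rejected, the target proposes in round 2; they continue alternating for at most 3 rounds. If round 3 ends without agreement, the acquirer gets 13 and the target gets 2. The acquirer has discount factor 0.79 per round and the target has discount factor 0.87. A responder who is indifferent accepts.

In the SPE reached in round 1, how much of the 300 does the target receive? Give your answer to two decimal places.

Work backward from the last round.
Round 3 (the acquirer proposes): the target gets 2 if talks fail, so the acquirer offers 2 and keeps 298.
Round 2 (the target proposes): the acquirer can get 298 next round, worth 0.79 × 298 = 235.42 now; the target offers that and keeps 64.58.
Round 1 (the acquirer proposes): the target can get 64.58 next round, worth 0.87 × 64.58 = 56.1846 now; the acquirer offers that and keeps 243.8154.

56.18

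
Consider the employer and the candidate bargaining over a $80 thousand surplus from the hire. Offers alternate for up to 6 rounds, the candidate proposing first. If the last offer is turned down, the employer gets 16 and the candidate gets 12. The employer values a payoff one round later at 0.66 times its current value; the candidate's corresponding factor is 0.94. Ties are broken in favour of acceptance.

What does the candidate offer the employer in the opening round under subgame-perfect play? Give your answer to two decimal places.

Round 6 (the employer proposes): the candidate gets 12 if talks fail, so the employer offers 12 and keeps 68.
Round 5 (the candidate proposes): the employer can get 68 next round, worth 0.66 × 68 = 44.88 now. The candidate offers 44.88 and keeps 80 − 44.88 = 35.12.
Round 4 (the employer proposes): the candidate can get 35.12 next round, worth 0.94 × 35.12 = 33.0128 now, so the employer offers 33.0128, keeping 46.9872.
Round 3 (the candidate proposes): the employer can get 46.9872 next round, worth 0.66 × 46.9872 = 31.011552 now; the candidate offers that and keeps 48.988448.
Round 2 (the employer proposes): the candidate can get 48.988448 next round, worth 0.94 × 48.988448 = 46.04914112 now. The employer offers 46.04914112 and keeps 80 − 46.04914112 = 33.95085888.
Round 1 (the candidate proposes): the employer can get 33.95085888 next round, worth 0.66 × 33.95085888 = 22.4075668608 now, so the candidate offers 22.4075668608, keeping 57.5924331392.

22.41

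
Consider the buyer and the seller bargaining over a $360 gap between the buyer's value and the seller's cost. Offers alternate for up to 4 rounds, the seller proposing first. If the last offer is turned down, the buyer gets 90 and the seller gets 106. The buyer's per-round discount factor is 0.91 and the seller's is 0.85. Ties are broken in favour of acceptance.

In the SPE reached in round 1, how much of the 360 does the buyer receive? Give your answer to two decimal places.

Round 4 (the buyer proposes): the seller gets 106 if talks fail, so the buyer offers 106 and keeps 254.
Round 3 (the seller proposes): the buyer can get 254 next round, worth 0.91 × 254 = 231.14 now. The seller offers 231.14 and keeps 360 − 231.14 = 128.86.
Round 2 (the buyer proposes): the seller can get 128.86 next round, worth 0.85 × 128.86 = 109.531 now. The buyer offers 109.531 and keeps 360 − 109.531 = 250.469.
Round 1 (the seller proposes): the buyer can get 250.469 next round, worth 0.91 × 250.469 = 227.92679 now. The seller offers 227.92679 and keeps 360 − 227.92679 = 132.07321.

227.93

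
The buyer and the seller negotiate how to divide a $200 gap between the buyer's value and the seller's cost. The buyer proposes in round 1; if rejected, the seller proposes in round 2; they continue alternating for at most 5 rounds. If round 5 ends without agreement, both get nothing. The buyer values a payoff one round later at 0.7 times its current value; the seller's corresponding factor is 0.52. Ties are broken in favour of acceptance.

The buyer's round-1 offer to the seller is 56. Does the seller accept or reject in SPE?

Accept

Work out the seller's continuation value if the offer is rejected.
Round 5 (the buyer proposes): the seller will accept anything ≥ 0, so the buyer offers 0 and keeps 200.
Round 4 (the seller proposes): the buyer can get 200 next round, worth 0.7 × 200 = 140 now, so the seller offers 140, keeping 60.
Round 3 (the buyer proposes): the seller can get 60 next round, worth 0.52 × 60 = 31.2 now. The buyer offers 31.2 and keeps 200 − 31.2 = 168.8.
Round 2 (the seller proposes): the buyer can get 168.8 next round, worth 0.7 × 168.8 = 118.16 now; the seller offers that and keeps 81.84.
So by rejecting in round 1, the seller gets 81.84 next round, worth 0.52 × 81.84 = 42.5568 now.
Offer 56 ≥ 42.5568, so the seller accepts.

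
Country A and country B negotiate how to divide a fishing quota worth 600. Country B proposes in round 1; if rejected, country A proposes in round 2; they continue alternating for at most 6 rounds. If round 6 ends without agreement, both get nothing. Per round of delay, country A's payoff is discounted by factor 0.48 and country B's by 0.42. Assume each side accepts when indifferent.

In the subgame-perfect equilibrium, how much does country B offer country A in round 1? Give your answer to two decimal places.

212.42

Round 6 (country A proposes): rejection yields 0 for country B; country A offers 0 and keeps 600.
Round 5 (country B proposes): country A can get 600 next round, worth 0.48 × 600 = 288 now. Country B offers 288 and keeps 600 − 288 = 312.
Round 4 (country A proposes): country B can get 312 next round, worth 0.42 × 312 = 131.04 now, so country A offers 131.04, keeping 468.96.
Round 3 (country B proposes): country A can get 468.96 next round, worth 0.48 × 468.96 = 225.1008 now, so country B offers 225.1008, keeping 374.8992.
Round 2 (country A proposes): country B can get 374.8992 next round, worth 0.42 × 374.8992 = 157.457664 now, so country A offers 157.457664, keeping 442.542336.
Round 1 (country B proposes): country A can get 442.542336 next round, worth 0.48 × 442.542336 = 212.42032128 now, so country B offers 212.42032128, keeping 387.57967872.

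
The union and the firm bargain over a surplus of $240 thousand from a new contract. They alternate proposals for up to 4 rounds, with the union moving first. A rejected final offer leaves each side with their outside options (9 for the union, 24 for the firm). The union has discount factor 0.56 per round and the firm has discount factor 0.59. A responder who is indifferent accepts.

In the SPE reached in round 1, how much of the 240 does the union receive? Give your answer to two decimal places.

By backward induction:
Round 4 (the firm proposes): the union gets 9 if talks fail, so the firm offers 9 and keeps 231.
Round 3 (the union proposes): the firm can get 231 next round, worth 0.59 × 231 = 136.29 now, so the union offers 136.29, keeping 103.71.
Round 2 (the firm proposes): the union can get 103.71 next round, worth 0.56 × 103.71 = 58.0776 now, so the firm offers 58.0776, keeping 181.9224.
Round 1 (the union proposes): the firm can get 181.9224 next round, worth 0.59 × 181.9224 = 107.334216 now. The union offers 107.334216 and keeps 240 − 107.334216 = 132.665784.

132.67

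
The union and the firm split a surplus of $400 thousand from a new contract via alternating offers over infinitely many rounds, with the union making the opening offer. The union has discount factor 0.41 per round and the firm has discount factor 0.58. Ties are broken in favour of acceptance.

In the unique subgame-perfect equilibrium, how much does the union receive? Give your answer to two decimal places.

Let x be the union's share when the union proposes and y be the firm's share when the firm proposes.
The firm accepts iff offered ≥ 0.58·y, so x = 400 − 0.58y. Symmetrically y = 400 − 0.41x.
Substituting: x = 400 − 0.58(400 − 0.41x), giving x(1 − 0.41·0.58) = 400(1 − 0.58).
So x = 400 × 0.42 / 0.7622 ≈ 220.4146, and the firm receives 400 − x ≈ 179.5854.

220.41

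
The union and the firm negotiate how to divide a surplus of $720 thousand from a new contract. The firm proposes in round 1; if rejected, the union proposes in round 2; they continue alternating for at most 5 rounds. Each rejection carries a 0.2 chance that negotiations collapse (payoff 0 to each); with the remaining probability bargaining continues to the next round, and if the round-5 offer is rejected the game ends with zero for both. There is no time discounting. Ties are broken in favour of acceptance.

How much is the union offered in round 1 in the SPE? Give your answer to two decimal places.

Round 5 (the firm proposes): the union will accept anything ≥ 0, so the firm offers 0 and keeps 720.
Round 4 (the union proposes): rejecting gives the firm an expected 0.8 × 720 = 576, so the union offers 576, keeping 144.
Round 3 (the firm proposes): rejecting gives the union an expected 0.8 × 144 = 115.2. The firm offers 115.2 and keeps 720 − 115.2 = 604.8.
Round 2 (the union proposes): rejecting gives the firm an expected 0.8 × 604.8 = 483.84; the union offers that and keeps 236.16.
Round 1 (the firm proposes): rejecting gives the union an expected 0.8 × 236.16 = 188.928; the firm offers that and keeps 531.072.

188.93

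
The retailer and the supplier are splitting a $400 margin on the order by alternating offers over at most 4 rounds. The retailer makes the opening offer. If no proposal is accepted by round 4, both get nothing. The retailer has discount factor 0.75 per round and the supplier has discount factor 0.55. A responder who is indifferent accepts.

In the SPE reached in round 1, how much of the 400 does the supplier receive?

145.75

Round 4 (the supplier proposes): rejection yields 0 for the retailer; the supplier offers 0 and keeps 400.
Round 3 (the retailer proposes): the supplier can get 400 next round, worth 0.55 × 400 = 220 now. The retailer offers 220 and keeps 400 − 220 = 180.
Round 2 (the supplier proposes): the retailer can get 180 next round, worth 0.75 × 180 = 135 now, so the supplier offers 135, keeping 265.
Round 1 (the retailer proposes): the supplier can get 265 next round, worth 0.55 × 265 = 145.75 now. The retailer offers 145.75 and keeps 400 − 145.75 = 254.25.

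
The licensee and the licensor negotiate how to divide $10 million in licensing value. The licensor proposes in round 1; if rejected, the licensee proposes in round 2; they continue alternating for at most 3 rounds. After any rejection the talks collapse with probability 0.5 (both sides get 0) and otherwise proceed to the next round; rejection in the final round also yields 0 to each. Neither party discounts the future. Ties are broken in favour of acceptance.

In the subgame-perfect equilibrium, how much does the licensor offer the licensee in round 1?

Round 3 (the licensor proposes): the licensee will accept anything ≥ 0, so the licensor offers 0 and keeps 10.
Round 2 (the licensee proposes): rejecting gives the licensor an expected 0.5 × 10 = 5; the licensee offers that and keeps 5.
Round 1 (the licensor proposes): rejecting gives the licensee an expected 0.5 × 5 = 2.5. The licensor offers 2.5 and keeps 10 − 2.5 = 7.5.

2.5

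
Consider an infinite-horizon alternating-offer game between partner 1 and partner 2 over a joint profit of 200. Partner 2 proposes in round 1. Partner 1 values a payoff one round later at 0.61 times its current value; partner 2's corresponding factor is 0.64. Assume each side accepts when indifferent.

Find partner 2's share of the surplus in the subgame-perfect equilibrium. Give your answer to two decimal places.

127.95

When partner 2 proposes, partner 1 accepts any offer worth at least 0.61 times what partner 1 would get by proposing next round; and vice versa.
This gives x = 200 − 0.61y and y = 200 − 0.64x, where x and y are each side's share when it proposes.
Hence (1 − 0.61·0.64)x = 200(1 − 0.61), i.e. 0.6096·x = 78.
x ≈ 127.9528; partner 1's share is 200 − x ≈ 72.0472.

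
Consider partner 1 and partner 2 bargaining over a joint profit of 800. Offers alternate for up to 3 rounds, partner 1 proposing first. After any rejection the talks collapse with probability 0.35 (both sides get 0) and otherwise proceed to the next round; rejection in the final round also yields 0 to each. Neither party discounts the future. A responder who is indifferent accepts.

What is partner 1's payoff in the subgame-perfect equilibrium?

618

Round 3 (partner 1 proposes): rejection yields 0 for partner 2; partner 1 offers 0 and keeps 800.
Round 2 (partner 2 proposes): rejecting gives partner 1 an expected 0.65 × 800 = 520, so partner 2 offers 520, keeping 280.
Round 1 (partner 1 proposes): rejecting gives partner 2 an expected 0.65 × 280 = 182. Partner 1 offers 182 and keeps 800 − 182 = 618.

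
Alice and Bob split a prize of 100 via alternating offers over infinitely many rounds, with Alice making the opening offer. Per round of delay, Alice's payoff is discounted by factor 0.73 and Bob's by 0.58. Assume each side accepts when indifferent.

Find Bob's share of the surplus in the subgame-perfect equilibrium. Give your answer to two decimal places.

In a stationary SPE each proposer offers the other exactly their discounted continuation value.
If Alice keeps x when proposing and Bob keeps y when proposing, then x = 100 − 0.58y and y = 100 − 0.73x.
Solving: x = 100(1 − 0.58) / (1 − 0.73·0.58) = 42 / 0.5766 ≈ 72.8408.
Bob gets 100 − 72.8408 ≈ 27.1592.

27.16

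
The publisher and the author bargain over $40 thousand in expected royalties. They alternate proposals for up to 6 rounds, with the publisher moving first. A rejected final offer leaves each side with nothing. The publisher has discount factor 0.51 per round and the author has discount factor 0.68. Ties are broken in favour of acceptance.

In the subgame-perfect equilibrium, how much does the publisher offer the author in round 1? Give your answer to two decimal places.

Round 6 (the author proposes): rejection yields 0 for the publisher; the author offers 0 and keeps 40.
Round 5 (the publisher proposes): the author can get 40 next round, worth 0.68 × 40 = 27.2 now. The publisher offers 27.2 and keeps 40 − 27.2 = 12.8.
Round 4 (the author proposes): the publisher can get 12.8 next round, worth 0.51 × 12.8 = 6.528 now, so the author offers 6.528, keeping 33.472.
Round 3 (the publisher proposes): the author can get 33.472 next round, worth 0.68 × 33.472 = 22.76096 now, so the publisher offers 22.76096, keeping 17.23904.
Round 2 (the author proposes): the publisher can get 17.23904 next round, worth 0.51 × 17.23904 = 8.7919104 now, so the author offers 8.7919104, keeping 31.2080896.
Round 1 (the publisher proposes): the author can get 31.2080896 next round, worth 0.68 × 31.2080896 = 21.221500928 now. The publisher offers 21.221500928 and keeps 40 − 21.221500928 = 18.778499072.

21.22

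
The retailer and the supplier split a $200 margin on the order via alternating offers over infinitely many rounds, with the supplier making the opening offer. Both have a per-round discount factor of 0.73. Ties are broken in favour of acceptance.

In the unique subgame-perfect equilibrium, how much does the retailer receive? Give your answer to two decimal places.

Let x be the supplier's share when the supplier proposes and y be the retailer's share when the retailer proposes.
The retailer accepts iff offered ≥ 0.73·y, so x = 200 − 0.73y. Symmetrically y = 200 − 0.73x.
Substituting: x = 200 − 0.73(200 − 0.73x), giving x(1 − 0.73·0.73) = 200(1 − 0.73).
So x = 200 × 0.27 / 0.4671 ≈ 115.6069, and the retailer receives 200 − x ≈ 84.3931.

84.39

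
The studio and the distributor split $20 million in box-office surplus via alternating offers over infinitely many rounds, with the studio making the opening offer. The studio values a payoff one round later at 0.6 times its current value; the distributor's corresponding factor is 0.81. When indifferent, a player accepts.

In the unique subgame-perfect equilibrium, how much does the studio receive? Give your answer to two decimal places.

When the studio proposes, the distributor accepts any offer worth at least 0.81 times what the distributor would get by proposing next round; and vice versa.
This gives x = 20 − 0.81y and y = 20 − 0.6x, where x and y are each side's share when it proposes.
Hence (1 − 0.81·0.6)x = 20(1 − 0.81), i.e. 0.514·x = 3.8.
x ≈ 7.3930; the distributor's share is 20 − x ≈ 12.6070.

7.39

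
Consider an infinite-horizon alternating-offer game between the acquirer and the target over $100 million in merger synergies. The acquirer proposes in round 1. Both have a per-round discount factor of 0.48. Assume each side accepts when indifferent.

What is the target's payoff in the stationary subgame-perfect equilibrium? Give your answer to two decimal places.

When the acquirer proposes, the target accepts any offer worth at least 0.48 times what the target would get by proposing next round; and vice versa.
This gives x = 100 − 0.48y and y = 100 − 0.48x, where x and y are each side's share when it proposes.
Hence (1 − 0.48·0.48)x = 100(1 − 0.48), i.e. 0.7696·x = 52.
x ≈ 67.5676; the target's share is 100 − x ≈ 32.4324.

32.43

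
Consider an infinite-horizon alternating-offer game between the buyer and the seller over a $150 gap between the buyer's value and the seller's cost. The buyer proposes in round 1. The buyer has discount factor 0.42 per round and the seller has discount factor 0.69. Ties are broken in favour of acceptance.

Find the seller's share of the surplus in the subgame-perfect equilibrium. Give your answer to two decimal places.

Let x be the buyer's share when the buyer proposes and y be the seller's share when the seller proposes.
The seller accepts iff offered ≥ 0.69·y, so x = 150 − 0.69y. Symmetrically y = 150 − 0.42x.
Substituting: x = 150 − 0.69(150 − 0.42x), giving x(1 − 0.42·0.69) = 150(1 − 0.69).
So x = 150 × 0.31 / 0.7102 ≈ 65.4745, and the seller receives 150 − x ≈ 84.5255.

84.53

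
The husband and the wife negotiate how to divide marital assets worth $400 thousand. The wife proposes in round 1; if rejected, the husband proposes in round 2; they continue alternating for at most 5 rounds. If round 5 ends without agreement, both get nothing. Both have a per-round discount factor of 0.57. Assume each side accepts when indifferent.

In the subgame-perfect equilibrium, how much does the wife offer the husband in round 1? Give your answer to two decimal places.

129.89

Round 5 (the wife proposes): rejection yields 0 for the husband; the wife offers 0 and keeps 400.
Round 4 (the husband proposes): the wife can get 400 next round, worth 0.57 × 400 = 228 now. The husband offers 228 and keeps 400 − 228 = 172.
Round 3 (the wife proposes): the husband can get 172 next round, worth 0.57 × 172 = 98.04 now; the wife offers that and keeps 301.96.
Round 2 (the husband proposes): the wife can get 301.96 next round, worth 0.57 × 301.96 = 172.1172 now, so the husband offers 172.1172, keeping 227.8828.
Round 1 (the wife proposes): the husband can get 227.8828 next round, worth 0.57 × 227.8828 = 129.893196 now, so the wife offers 129.893196, keeping 270.106804.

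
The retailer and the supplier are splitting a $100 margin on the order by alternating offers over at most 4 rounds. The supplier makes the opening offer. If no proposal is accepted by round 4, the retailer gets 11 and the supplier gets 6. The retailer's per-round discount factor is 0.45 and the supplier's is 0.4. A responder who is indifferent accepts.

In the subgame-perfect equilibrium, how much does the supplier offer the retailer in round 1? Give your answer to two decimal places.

34.61

Round 4 (the retailer proposes): the supplier gets 6 if talks fail, so the retailer offers 6 and keeps 94.
Round 3 (the supplier proposes): the retailer can get 94 next round, worth 0.45 × 94 = 42.3 now, so the supplier offers 42.3, keeping 57.7.
Round 2 (the retailer proposes): the supplier can get 57.7 next round, worth 0.4 × 57.7 = 23.08 now; the retailer offers that and keeps 76.92.
Round 1 (the supplier proposes): the retailer can get 76.92 next round, worth 0.45 × 76.92 = 34.614 now, so the supplier offers 34.614, keeping 65.386.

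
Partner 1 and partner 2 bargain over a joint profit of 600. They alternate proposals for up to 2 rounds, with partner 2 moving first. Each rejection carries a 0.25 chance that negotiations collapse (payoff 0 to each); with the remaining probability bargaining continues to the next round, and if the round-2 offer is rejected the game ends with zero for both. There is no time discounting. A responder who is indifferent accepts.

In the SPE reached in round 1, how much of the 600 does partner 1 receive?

450

Round 2 (partner 1 proposes): partner 2 will accept anything ≥ 0, so partner 1 offers 0 and keeps 600.
Round 1 (partner 2 proposes): rejecting gives partner 1 an expected 0.75 × 600 = 450. Partner 2 offers 450 and keeps 600 − 450 = 150.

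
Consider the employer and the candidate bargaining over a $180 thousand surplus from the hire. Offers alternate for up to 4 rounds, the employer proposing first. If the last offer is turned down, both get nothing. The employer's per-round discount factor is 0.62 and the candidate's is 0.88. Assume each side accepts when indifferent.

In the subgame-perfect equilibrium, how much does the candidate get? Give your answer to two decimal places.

Work backward from the last round.
Round 4 (the candidate proposes): rejection yields 0 for the employer; the candidate offers 0 and keeps 180.
Round 3 (the employer proposes): the candidate can get 180 next round, worth 0.88 × 180 = 158.4 now; the employer offers that and keeps 21.6.
Round 2 (the candidate proposes): the employer can get 21.6 next round, worth 0.62 × 21.6 = 13.392 now, so the candidate offers 13.392, keeping 166.608.
Round 1 (the employer proposes): the candidate can get 166.608 next round, worth 0.88 × 166.608 = 146.61504 now, so the employer offers 146.61504, keeping 33.38496.

146.62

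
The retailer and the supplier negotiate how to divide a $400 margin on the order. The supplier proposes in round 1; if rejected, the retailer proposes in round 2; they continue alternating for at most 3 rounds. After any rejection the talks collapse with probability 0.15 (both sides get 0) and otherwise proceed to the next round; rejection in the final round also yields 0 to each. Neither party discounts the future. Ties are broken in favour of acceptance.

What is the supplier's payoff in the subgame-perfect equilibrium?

349

By backward induction:
Round 3 (the supplier proposes): rejection yields 0 for the retailer; the supplier offers 0 and keeps 400.
Round 2 (the retailer proposes): rejecting gives the supplier an expected 0.85 × 400 = 340; the retailer offers that and keeps 60.
Round 1 (the supplier proposes): rejecting gives the retailer an expected 0.85 × 60 = 51, so the supplier offers 51, keeping 349.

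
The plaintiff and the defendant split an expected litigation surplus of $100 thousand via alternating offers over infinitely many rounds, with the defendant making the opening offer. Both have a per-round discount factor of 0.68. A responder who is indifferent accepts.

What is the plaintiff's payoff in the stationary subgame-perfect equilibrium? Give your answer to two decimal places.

40.48

In a stationary SPE each proposer offers the other exactly their discounted continuation value.
If the defendant keeps x when proposing and the plaintiff keeps y when proposing, then x = 100 − 0.68y and y = 100 − 0.68x.
Solving: x = 100(1 − 0.68) / (1 − 0.68·0.68) = 32 / 0.5376 ≈ 59.5238.
The plaintiff gets 100 − 59.5238 ≈ 40.4762.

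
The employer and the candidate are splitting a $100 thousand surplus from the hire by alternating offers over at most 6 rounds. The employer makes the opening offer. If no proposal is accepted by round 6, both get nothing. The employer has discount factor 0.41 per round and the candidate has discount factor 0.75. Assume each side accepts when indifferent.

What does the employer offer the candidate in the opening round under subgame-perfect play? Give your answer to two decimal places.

Round 6 (the candidate proposes): rejection yields 0 for the employer; the candidate offers 0 and keeps 100.
Round 5 (the employer proposes): the candidate can get 100 next round, worth 0.75 × 100 = 75 now, so the employer offers 75, keeping 25.
Round 4 (the candidate proposes): the employer can get 25 next round, worth 0.41 × 25 = 10.25 now. The candidate offers 10.25 and keeps 100 − 10.25 = 89.75.
Round 3 (the employer proposes): the candidate can get 89.75 next round, worth 0.75 × 89.75 = 67.3125 now; the employer offers that and keeps 32.6875.
Round 2 (the candidate proposes): the employer can get 32.6875 next round, worth 0.41 × 32.6875 = 13.401875 now. The candidate offers 13.401875 and keeps 100 − 13.401875 = 86.598125.
Round 1 (the employer proposes): the candidate can get 86.598125 next round, worth 0.75 × 86.598125 = 64.94859375 now; the employer offers that and keeps 35.05140625.

64.95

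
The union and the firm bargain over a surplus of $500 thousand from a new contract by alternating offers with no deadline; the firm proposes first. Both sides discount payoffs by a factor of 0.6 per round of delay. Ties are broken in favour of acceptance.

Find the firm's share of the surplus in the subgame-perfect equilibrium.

Let x be the firm's share when the firm proposes and y be the union's share when the union proposes.
The union accepts iff offered ≥ 0.6·y, so x = 500 − 0.6y. Symmetrically y = 500 − 0.6x.
Substituting: x = 500 − 0.6(500 − 0.6x), giving x(1 − 0.6·0.6) = 500(1 − 0.6).
So x = 500 × 0.4 / 0.64 = 312.5, and the union receives 500 − x = 187.5.

312.5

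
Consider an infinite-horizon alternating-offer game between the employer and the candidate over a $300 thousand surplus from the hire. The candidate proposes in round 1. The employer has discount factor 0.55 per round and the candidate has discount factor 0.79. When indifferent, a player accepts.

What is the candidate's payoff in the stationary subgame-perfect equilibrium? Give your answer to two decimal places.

238.73

Let x be the candidate's share when the candidate proposes and y be the employer's share when the employer proposes.
The employer accepts iff offered ≥ 0.55·y, so x = 300 − 0.55y. Symmetrically y = 300 − 0.79x.
Substituting: x = 300 − 0.55(300 − 0.79x), giving x(1 − 0.79·0.55) = 300(1 − 0.55).
So x = 300 × 0.45 / 0.5655 ≈ 238.7268, and the employer receives 300 − x ≈ 61.2732.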